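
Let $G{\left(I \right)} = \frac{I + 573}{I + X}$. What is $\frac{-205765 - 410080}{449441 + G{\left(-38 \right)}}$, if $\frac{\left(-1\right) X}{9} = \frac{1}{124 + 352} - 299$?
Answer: $- \frac{777700767055}{567562888839} \approx -1.3702$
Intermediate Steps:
$X = \frac{1280907}{476}$ ($X = - 9 \left(\frac{1}{124 + 352} - 299\right) = - 9 \left(\frac{1}{476} - 299\right) = \left(-9\right) \left(- \frac{142323}{476}\right) = \frac{1280907}{476} \approx 2691.0$)
$G{\left(I \right)} = \frac{573 + I}{\frac{1280907}{476} + I}$ ($G{\left(I \right)} = \frac{I + 573}{I + \frac{1280907}{476}} = \frac{573 + I}{\frac{1280907}{476} + I}$)
$\frac{-205765 - 410080}{449441 + G{\left(-38 \right)}} = \frac{-205765 - 410080}{449441 + \frac{476 \left(573 - 38\right)}{1280907 + 476 \left(-38\right)}} = - \frac{615845}{449441 + 476 \frac{1}{1280907 - 18088} \cdot 535} = - \frac{615845}{449441 + 476 \cdot \frac{1}{1262819} \cdot 535} = - \frac{615845}{449441 + \frac{254660}{1262819}} = - \frac{615845}{\frac{567562888839}{1262819}} = \left(-615845\right) \frac{1262819}{567562888839} = - \frac{777700767055}{567562888839}$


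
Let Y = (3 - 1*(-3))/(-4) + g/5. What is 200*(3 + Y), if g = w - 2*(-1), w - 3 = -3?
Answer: 380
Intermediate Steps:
w = 0 (w = 3 - 3 = 0)
g = 2 (g = 0 - 2*(-1) = 0 + 2 = 2)
Y = -11/10 (Y = (3 - 1*(-3))/(-4) + 2/5 = (3 + 3)*(-¼) + 2*(⅕) = 6*(-¼) + ⅖ = -3/2 + ⅖ = -11/10 ≈ -1.1000)
200*(3 + Y) = 200*(3 - 11/10) = 200*(19/10) = 380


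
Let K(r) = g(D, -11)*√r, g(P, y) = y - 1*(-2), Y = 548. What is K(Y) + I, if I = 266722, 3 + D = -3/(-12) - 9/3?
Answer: 266722 - 18*√137 ≈ 2.6651e+5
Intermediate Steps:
D = -23/4 (D = -3 + (-3/(-12) - 9/3) = -3 + (-3*(-1/12) - 9*⅓) = -3 + (¼ - 3) = -3 - 11/4 = -23/4 ≈ -5.7500)
g(P, y) = 2 + y (g(P, y) = y + 2 = 2 + y)
K(r) = -9*√r (K(r) = (2 - 11)*√r = -9*√r)
K(Y) + I = -18*√137 + 266722 = 266722 - 18*√137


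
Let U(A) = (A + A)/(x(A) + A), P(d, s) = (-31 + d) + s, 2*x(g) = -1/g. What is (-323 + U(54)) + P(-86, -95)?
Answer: -3107921/5831 ≈ -533.00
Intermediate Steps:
x(g) = -1/(2*g) (x(g) = (-1/g)/2 = -1/(2*g))
P(d, s) = -31 + d + s
U(A) = 2*A/(A - 1/(2*A)) (U(A) = (A + A)/(-1/(2*A) + A) = (2*A)/(A - 1/(2*A)) = 2*A/(A - 1/(2*A)))
(-323 + U(54)) + P(-86, -95) = (-323 + 4*54²/(-1 + 2*54²)) + (-31 - 86 - 95) = (-323 + 4*2916/(-1 + 2*2916)) - 212 = (-323 + 4*2916/(-1 + 5832)) - 212 = (-323 + 4*2916/5831) - 212 = (-323 + 4*2916*(1/5831)) - 212 = (-323 + 11664/5831) - 212 = -1871749/5831 - 212 = -3107921/5831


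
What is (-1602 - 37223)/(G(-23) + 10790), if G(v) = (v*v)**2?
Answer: -38825/290631 ≈ -0.13359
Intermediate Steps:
G(v) = v**4 (G(v) = (v**2)**2 = v**4)
(-1602 - 37223)/(G(-23) + 10790) = (-1602 - 37223)/((-23)**4 + 10790) = -38825/(279841 + 10790) = -38825/290631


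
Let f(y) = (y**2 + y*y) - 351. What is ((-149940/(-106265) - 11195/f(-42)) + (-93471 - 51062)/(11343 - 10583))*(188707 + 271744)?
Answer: -239129148632961577/2700831240 ≈ -8.8539e+7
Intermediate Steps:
f(y) = -351 + 2*y**2 (f(y) = (y**2 + y**2) - 351 = 2*y**2 - 351 = -351 + 2*y**2)
((-149940/(-106265) - 11195/f(-42)) + (-93471 - 51062)/(11343 - 10583))*(188707 + 271744) = ((-149940/(-106265) - 11195/(-351 + 2*(-42)**2)) + (-93471 - 51062)/(11343 - 10583))*(188707 + 271744) = ((-149940*(-1/106265) - 11195/(-351 + 2*1764)) - 144533/760)*460451 = ((29988/21253 - 11195/(-351 + 3528)) - 144533*1/760)*460451 = ((29988/21253 - 11195/3177) - 7607/40)*460451 = (-142655459/67520781 - 7607/40)*460451 = -519336799427/2700831240*460451 = -239129148632961577/2700831240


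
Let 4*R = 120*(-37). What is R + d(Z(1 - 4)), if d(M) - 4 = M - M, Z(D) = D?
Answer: -1106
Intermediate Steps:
d(M) = 4 (d(M) = 4 + (M - M) = 4 + 0 = 4)
R = -1110 (R = (120*(-37))/4 = (¼)*(-4440) = -1110)
R + d(Z(1 - 4)) = -1110 + 4 = -1106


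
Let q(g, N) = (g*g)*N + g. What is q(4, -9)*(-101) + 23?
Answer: 14163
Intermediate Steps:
q(g, N) = g + N*g² (q(g, N) = g²*N + g = N*g² + g = g + N*g²)
q(4, -9)*(-101) + 23 = (4*(1 - 9*4))*(-101) + 23 = (4*(1 - 36))*(-101) + 23 = (4*(-35))*(-101) + 23 = -140*(-101) + 23 = 14140 + 23 = 14163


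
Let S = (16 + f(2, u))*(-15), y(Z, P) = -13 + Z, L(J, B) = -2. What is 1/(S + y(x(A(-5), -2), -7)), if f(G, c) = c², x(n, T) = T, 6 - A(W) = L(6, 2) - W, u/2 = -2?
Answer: -1/495 ≈ -0.0020202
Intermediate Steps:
u = -4 (u = 2*(-2) = -4)
A(W) = 8 + W (A(W) = 6 - (-2 - W) = 6 + (2 + W) = 8 + W)
S = -480 (S = (16 + (-4)²)*(-15) = (16 + 16)*(-15) = 32*(-15) = -480)
1/(S + y(x(A(-5), -2), -7)) = 1/(-480 + (-13 - 2)) = 1/(-480 - 15) = 1/(-495) = -1/495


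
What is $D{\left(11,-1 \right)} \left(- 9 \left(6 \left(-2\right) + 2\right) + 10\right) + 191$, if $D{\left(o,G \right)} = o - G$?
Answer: $1391$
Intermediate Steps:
$D{\left(11,-1 \right)} \left(- 9 \left(6 \left(-2\right) + 2\right) + 10\right) + 191 = \left(11 - -1\right) \left(- 9 \left(6 \left(-2\right) + 2\right) + 10\right) + 191 = \left(11 + 1\right) \left(- 9 \left(-12 + 2\right) + 10\right) + 191 = 12 \left(\left(-9\right) \left(-10\right) + 10\right) + 191 = 12 \left(90 + 10\right) + 191 = 12 \cdot 100 + 191 = 1200 + 191 = 1391$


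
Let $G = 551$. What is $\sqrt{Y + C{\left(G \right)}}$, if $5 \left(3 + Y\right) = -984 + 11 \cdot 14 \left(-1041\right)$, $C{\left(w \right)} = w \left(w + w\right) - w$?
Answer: $\frac{\sqrt{14359710}}{5} \approx 757.88$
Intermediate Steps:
$C{\left(w \right)} = - w + 2 w^{2}$ ($C{\left(w \right)} = w 2 w - w = 2 w^{2} - w = - w + 2 w^{2}$)
$Y = - \frac{161313}{5}$ ($Y = -3 + \frac{-984 + 11 \cdot 14 \left(-1041\right)}{5} = -3 + \frac{-984 + 154 \left(-1041\right)}{5} = -3 + \frac{-984 - 160314}{5} = -3 + \frac{1}{5} \left(-161298\right) = -3 - \frac{161298}{5} = - \frac{161313}{5} \approx -32263.0$)
$\sqrt{Y + C{\left(G \right)}} = \sqrt{- \frac{161313}{5} + 551 \left(-1 + 2 \cdot 551\right)} = \sqrt{- \frac{161313}{5} + 551 \left(-1 + 1102\right)} = \sqrt{- \frac{161313}{5} + 551 \cdot 1101} = \sqrt{- \frac{161313}{5} + 606651} = \sqrt{\frac{2871942}{5}} = \frac{\sqrt{14359710}}{5}$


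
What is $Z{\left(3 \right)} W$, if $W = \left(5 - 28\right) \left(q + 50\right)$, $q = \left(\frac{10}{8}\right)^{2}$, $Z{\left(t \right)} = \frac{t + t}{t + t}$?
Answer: $- \frac{18975}{16} \approx -1185.9$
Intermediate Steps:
$Z{\left(t \right)} = 1$ ($Z{\left(t \right)} = \frac{2 t}{2 t} = 2 t \frac{1}{2 t} = 1$)
$q = \frac{25}{16}$ ($q = \left(10 \cdot \frac{1}{8}\right)^{2} = \left(\frac{5}{4}\right)^{2} = \frac{25}{16} \approx 1.5625$)
$W = - \frac{18975}{16}$ ($W = \left(5 - 28\right) \left(\frac{25}{16} + 50\right) = \left(-23\right) \frac{825}{16} = - \frac{18975}{16} \approx -1185.9$)
$Z{\left(3 \right)} W = 1 \left(- \frac{18975}{16}\right) = - \frac{18975}{16}$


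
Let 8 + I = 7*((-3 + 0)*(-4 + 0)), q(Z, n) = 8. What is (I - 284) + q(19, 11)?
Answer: -200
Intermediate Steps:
I = 76 (I = -8 + 7*((-3 + 0)*(-4 + 0)) = -8 + 7*(-3*(-4)) = -8 + 7*12 = -8 + 84 = 76)
(I - 284) + q(19, 11) = (76 - 284) + 8 = -208 + 8 = -200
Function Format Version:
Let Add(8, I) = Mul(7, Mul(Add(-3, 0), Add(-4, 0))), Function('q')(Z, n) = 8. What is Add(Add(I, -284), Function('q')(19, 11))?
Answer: -200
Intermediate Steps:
I = 76 (I = Add(-8, Mul(7, Mul(Add(-3, 0), Add(-4, 0)))) = Add(-8, Mul(7, Mul(-3, -4))) = Add(-8, Mul(7, 12)) = Add(-8, 84) = 76)
Add(Add(I, -284), Function('q')(19, 11)) = Add(Add(76, -284), 8) = Add(-208, 8) = -200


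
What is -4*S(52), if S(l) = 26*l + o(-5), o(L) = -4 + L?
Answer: -5372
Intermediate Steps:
S(l) = -9 + 26*l (S(l) = 26*l + (-4 - 5) = 26*l - 9 = -9 + 26*l)
-4*S(52) = -4*(-9 + 26*52) = -4*(-9 + 1352) = -4*1343 = -5372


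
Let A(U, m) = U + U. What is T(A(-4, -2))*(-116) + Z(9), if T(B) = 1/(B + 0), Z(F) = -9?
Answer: 11/2 ≈ 5.5000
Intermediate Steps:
A(U, m) = 2*U
T(B) = 1/B
T(A(-4, -2))*(-116) + Z(9) = -116/(2*(-4)) - 9 = -116/(-8) - 9 = -1/8*(-116) - 9 = 29/2 - 9 = 11/2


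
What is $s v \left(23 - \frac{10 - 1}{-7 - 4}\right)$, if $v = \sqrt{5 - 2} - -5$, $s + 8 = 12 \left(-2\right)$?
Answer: $- \frac{41920}{11} - \frac{8384 \sqrt{3}}{11} \approx -5131.0$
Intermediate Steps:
$s = -32$ ($s = -8 + 12 \left(-2\right) = -8 - 24 = -32$)
$v = 5 + \sqrt{3}$ ($v = \sqrt{3} + 5 = 5 + \sqrt{3} \approx 6.732$)
$s v \left(23 - \frac{10 - 1}{-7 - 4}\right) = - 32 \left(5 + \sqrt{3}\right) \left(23 - \frac{10 - 1}{-7 - 4}\right) = \left(-160 - 32 \sqrt{3}\right) \left(23 - \frac{9}{-11}\right) = \left(-160 - 32 \sqrt{3}\right) \left(23 - 9 \left(- \frac{1}{11}\right)\right) = \left(-160 - 32 \sqrt{3}\right) \left(23 - - \frac{9}{11}\right) = \left(-160 - 32 \sqrt{3}\right) \left(23 + \frac{9}{11}\right) = \left(-160 - 32 \sqrt{3}\right) \frac{262}{11} = - \frac{41920}{11} - \frac{8384 \sqrt{3}}{11}$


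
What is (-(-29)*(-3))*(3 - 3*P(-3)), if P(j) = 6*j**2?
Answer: 13833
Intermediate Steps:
(-(-29)*(-3))*(3 - 3*P(-3)) = (-(-29)*(-3))*(3 - 18*(-3)**2) = (-29*3)*(3 - 18*9) = -87*(3 - 3*54) = -87*(3 - 162) = -87*(-159) = 13833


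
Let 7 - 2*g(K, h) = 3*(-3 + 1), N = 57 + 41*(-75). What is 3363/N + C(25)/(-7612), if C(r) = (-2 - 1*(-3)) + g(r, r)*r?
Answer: -8697533/7657672 ≈ -1.1358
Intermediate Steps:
N = -3018 (N = 57 - 3075 = -3018)
g(K, h) = 13/2 (g(K, h) = 7/2 - 3*(-3 + 1)/2 = 7/2 - 3*(-2)/2 = 7/2 - 1/2*(-6) = 7/2 + 3 = 13/2)
C(r) = 1 + 13*r/2 (C(r) = (-2 - 1*(-3)) + 13*r/2 = (-2 + 3) + 13*r/2 = 1 + 13*r/2)
3363/N + C(25)/(-7612) = 3363/(-3018) + (1 + (13/2)*25)/(-7612) = 3363*(-1/3018) + (1 + 325/2)*(-1/7612) = -1121/1006 + (327/2)*(-1/7612) = -1121/1006 - 327/15224 = -8697533/7657672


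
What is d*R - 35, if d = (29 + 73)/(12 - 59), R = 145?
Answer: -16435/47 ≈ -349.68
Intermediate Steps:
d = -102/47 (d = 102/(-47) = 102*(-1/47) = -102/47 ≈ -2.1702)
d*R - 35 = -102/47*145 - 35 = -14790/47 - 35 = -16435/47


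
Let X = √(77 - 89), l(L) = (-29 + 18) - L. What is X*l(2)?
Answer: -26*I*√3 ≈ -45.033*I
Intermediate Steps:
l(L) = -11 - L
X = 2*I*√3 (X = √(-12) = 2*I*√3 ≈ 3.4641*I)
X*l(2) = (2*I*√3)*(-11 - 1*2) = (2*I*√3)*(-11 - 2) = (2*I*√3)*(-13) = -26*I*√3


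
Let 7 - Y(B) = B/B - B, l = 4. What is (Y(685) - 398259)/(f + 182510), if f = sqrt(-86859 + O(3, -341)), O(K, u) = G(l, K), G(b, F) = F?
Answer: -18140033920/8327496739 + 198784*I*sqrt(21714)/8327496739 ≈ -2.1783 + 0.0035175*I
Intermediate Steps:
O(K, u) = K
Y(B) = 6 + B (Y(B) = 7 - (B/B - B) = 7 - (1 - B) = 7 + (-1 + B) = 6 + B)
f = 2*I*sqrt(21714) (f = sqrt(-86859 + 3) = sqrt(-86856) = 2*I*sqrt(21714) ≈ 294.71*I)
(Y(685) - 398259)/(f + 182510) = ((6 + 685) - 398259)/(2*I*sqrt(21714) + 182510) = (691 - 398259)/(182510 + 2*I*sqrt(21714)) = -397568/(182510 + 2*I*sqrt(21714))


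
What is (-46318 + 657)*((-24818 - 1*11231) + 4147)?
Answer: 1456677222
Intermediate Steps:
(-46318 + 657)*((-24818 - 1*11231) + 4147) = -45661*((-24818 - 11231) + 4147) = -45661*(-36049 + 4147) = -45661*(-31902) = 1456677222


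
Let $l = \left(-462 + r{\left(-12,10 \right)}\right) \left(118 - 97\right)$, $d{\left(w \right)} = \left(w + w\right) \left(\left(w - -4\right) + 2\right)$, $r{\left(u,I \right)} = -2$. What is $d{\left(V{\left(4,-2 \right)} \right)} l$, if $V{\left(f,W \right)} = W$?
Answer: $155904$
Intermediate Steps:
$d{\left(w \right)} = 2 w \left(6 + w\right)$ ($d{\left(w \right)} = 2 w \left(\left(w + 4\right) + 2\right) = 2 w \left(\left(4 + w\right) + 2\right) = 2 w \left(6 + w\right)$)
$l = -9744$ ($l = \left(-462 - 2\right) \left(118 - 97\right) = \left(-464\right) 21 = -9744$)
$d{\left(V{\left(4,-2 \right)} \right)} l = 2 \left(-2\right) \left(6 - 2\right) \left(-9744\right) = 2 \left(-2\right) 4 \left(-9744\right) = \left(-16\right) \left(-9744\right) = 155904$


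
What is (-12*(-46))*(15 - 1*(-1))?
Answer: 8832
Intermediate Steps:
(-12*(-46))*(15 - 1*(-1)) = 552*(15 + 1) = 552*16 = 8832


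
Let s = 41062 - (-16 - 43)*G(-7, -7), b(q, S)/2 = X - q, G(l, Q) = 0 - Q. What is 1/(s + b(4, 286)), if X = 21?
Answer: 1/41509 ≈ 2.4091e-5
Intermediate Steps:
G(l, Q) = -Q
b(q, S) = 42 - 2*q (b(q, S) = 2*(21 - q) = 42 - 2*q)
s = 41475 (s = 41062 - (-16 - 43)*(-1*(-7)) = 41062 - (-59)*7 = 41062 - 1*(-413) = 41062 + 413 = 41475)
1/(s + b(4, 286)) = 1/(41475 + (42 - 2*4)) = 1/(41475 + (42 - 8)) = 1/(41475 + 34) = 1/41509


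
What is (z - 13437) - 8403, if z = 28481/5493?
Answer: -119938639/5493 ≈ -21835.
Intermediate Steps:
z = 28481/5493 (z = 28481*(1/5493) = 28481/5493 ≈ 5.1850)
(z - 13437) - 8403 = (28481/5493 - 13437) - 8403 = -73780960/5493 - 8403 = -119938639/5493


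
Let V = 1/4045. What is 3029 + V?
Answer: 12252306/4045 ≈ 3029.0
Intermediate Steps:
V = 1/4045 ≈ 0.00024722
3029 + V = 3029 + 1/4045 = 12252306/4045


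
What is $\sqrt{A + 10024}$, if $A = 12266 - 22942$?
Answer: $2 i \sqrt{163} \approx 25.534 i$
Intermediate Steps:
$A = -10676$
$\sqrt{A + 10024} = \sqrt{-10676 + 10024} = \sqrt{-652} = 2 i \sqrt{163}$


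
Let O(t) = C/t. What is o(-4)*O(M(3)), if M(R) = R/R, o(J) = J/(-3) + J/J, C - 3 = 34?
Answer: 259/3 ≈ 86.333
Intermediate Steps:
C = 37 (C = 3 + 34 = 37)
o(J) = 1 - J/3 (o(J) = J*(-⅓) + 1 = -J/3 + 1 = 1 - J/3)
M(R) = 1
O(t) = 37/t
o(-4)*O(M(3)) = (1 - ⅓*(-4))*(37/1) = (1 + 4/3)*(37*1) = (7/3)*37 = 259/3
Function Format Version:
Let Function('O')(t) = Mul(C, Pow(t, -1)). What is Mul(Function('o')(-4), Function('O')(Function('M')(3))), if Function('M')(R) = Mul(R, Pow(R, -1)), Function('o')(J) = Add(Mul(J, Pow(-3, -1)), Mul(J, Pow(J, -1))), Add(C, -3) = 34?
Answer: Rational(259, 3) ≈ 86.333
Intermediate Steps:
C = 37 (C = Add(3, 34) = 37)
Function('o')(J) = Add(1, Mul(Rational(-1, 3), J)) (Function('o')(J) = Add(Mul(J, Rational(-1, 3)), 1) = Add(Mul(Rational(-1, 3), J), 1) = Add(1, Mul(Rational(-1, 3), J)))
Function('M')(R) = 1
Function('O')(t) = Mul(37, Pow(t, -1))
Mul(Function('o')(-4), Function('O')(Function('M')(3))) = Mul(Add(1, Mul(Rational(-1, 3), -4)), Mul(37, Pow(1, -1))) = Mul(Add(1, Rational(4, 3)), Mul(37, 1)) = Mul(Rational(7, 3), 37) = Rational(259, 3)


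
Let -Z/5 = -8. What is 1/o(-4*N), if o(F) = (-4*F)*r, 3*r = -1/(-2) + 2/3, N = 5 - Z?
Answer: -9/1960 ≈ -0.0045918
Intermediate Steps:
Z = 40 (Z = -5*(-8) = 40)
N = -35 (N = 5 - 1*40 = 5 - 40 = -35)
r = 7/18 (r = (-1/(-2) + 2/3)/3 = (-1*(-½) + 2*(⅓))/3 = (½ + ⅔)/3 = (⅓)*(7/6) = 7/18 ≈ 0.38889)
o(F) = -14*F/9 (o(F) = -4*F*(7/18) = -14*F/9)
1/o(-4*N) = 1/(-(-56)*(-35)/9) = 1/(-14/9*140) = 1/(-1960/9) = -9/1960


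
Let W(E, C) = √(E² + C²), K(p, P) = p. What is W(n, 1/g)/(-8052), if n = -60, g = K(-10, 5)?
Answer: -√360001/80520 ≈ -0.0074516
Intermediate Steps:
g = -10
W(E, C) = √(C² + E²)
W(n, 1/g)/(-8052) = √((1/(-10))² + (-60)²)/(-8052) = √((-⅒)² + 3600)*(-1/8052) = √(1/100 + 3600)*(-1/8052) = √(360001/100)*(-1/8052) = (√360001/10)*(-1/8052) = -√360001/80520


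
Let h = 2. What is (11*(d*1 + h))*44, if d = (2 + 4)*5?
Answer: 15488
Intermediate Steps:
d = 30 (d = 6*5 = 30)
(11*(d*1 + h))*44 = (11*(30*1 + 2))*44 = (11*(30 + 2))*44 = (11*32)*44 = 352*44 = 15488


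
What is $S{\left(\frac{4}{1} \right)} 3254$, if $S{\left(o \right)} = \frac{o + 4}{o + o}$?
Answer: $3254$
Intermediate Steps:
$S{\left(o \right)} = \frac{4 + o}{2 o}$
$S{\left(\frac{4}{1} \right)} 3254 = \frac{4 + \frac{4}{1}}{2 \cdot \frac{4}{1}} \cdot 3254 = \frac{4 + 4 \cdot 1}{2 \cdot 4 \cdot 1} \cdot 3254 = \frac{4 + 4}{2 \cdot 4} \cdot 3254 = \frac{1}{2} \cdot \frac{1}{4} \cdot 8 \cdot 3254 = 1 \cdot 3254 = 3254$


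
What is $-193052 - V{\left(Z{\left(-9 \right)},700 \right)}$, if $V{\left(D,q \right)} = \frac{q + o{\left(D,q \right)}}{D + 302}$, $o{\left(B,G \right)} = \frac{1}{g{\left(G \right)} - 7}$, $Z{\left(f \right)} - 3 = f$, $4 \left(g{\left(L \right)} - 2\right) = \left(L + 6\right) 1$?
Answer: $- \frac{9800211779}{50764} \approx -1.9305 \cdot 10^{5}$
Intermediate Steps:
$g{\left(L \right)} = \frac{7}{2} + \frac{L}{4}$ ($g{\left(L \right)} = 2 + \frac{\left(L + 6\right) 1}{4} = 2 + \frac{\left(6 + L\right) 1}{4} = 2 + \frac{6 + L}{4} = 2 + \left(\frac{3}{2} + \frac{L}{4}\right) = \frac{7}{2} + \frac{L}{4}$)
$Z{\left(f \right)} = 3 + f$
$o{\left(B,G \right)} = \frac{1}{- \frac{7}{2} + \frac{G}{4}}$ ($o{\left(B,G \right)} = \frac{1}{\left(\frac{7}{2} + \frac{G}{4}\right) - 7} = \frac{1}{- \frac{7}{2} + \frac{G}{4}}$)
$V{\left(D,q \right)} = \frac{q + \frac{4}{-14 + q}}{302 + D}$ ($V{\left(D,q \right)} = \frac{q + \frac{4}{-14 + q}}{D + 302} = \frac{q + \frac{4}{-14 + q}}{302 + D}$)
$-193052 - V{\left(Z{\left(-9 \right)},700 \right)} = -193052 - \frac{4 + 700 \left(-14 + 700\right)}{\left(-14 + 700\right) \left(302 + \left(3 - 9\right)\right)} = -193052 - \frac{4 + 700 \cdot 686}{686 \left(302 - 6\right)} = -193052 - \frac{4 + 480200}{686 \cdot 296} = -193052 - \frac{1}{686} \cdot \frac{1}{296} \cdot 480204 = -193052 - \frac{120051}{50764} = - \frac{9800211779}{50764}$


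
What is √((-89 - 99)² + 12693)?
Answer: 11*√397 ≈ 219.17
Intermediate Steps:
√((-89 - 99)² + 12693) = √((-188)² + 12693) = √(35344 + 12693) = √48037 = 11*√397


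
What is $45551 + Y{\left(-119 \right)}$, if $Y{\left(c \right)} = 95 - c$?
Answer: $45765$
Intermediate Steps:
$45551 + Y{\left(-119 \right)} = 45551 + \left(95 - -119\right) = 45551 + \left(95 + 119\right) = 45551 + 214 = 45765$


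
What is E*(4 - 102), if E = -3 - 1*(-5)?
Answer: -196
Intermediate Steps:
E = 2 (E = -3 + 5 = 2)
E*(4 - 102) = 2*(4 - 102) = 2*(-98) = -196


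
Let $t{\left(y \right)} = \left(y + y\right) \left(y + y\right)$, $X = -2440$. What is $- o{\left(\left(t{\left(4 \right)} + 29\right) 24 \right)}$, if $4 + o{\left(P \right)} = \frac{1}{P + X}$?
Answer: $\frac{833}{208} \approx 4.0048$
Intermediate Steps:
$t{\left(y \right)} = 4 y^{2}$ ($t{\left(y \right)} = 2 y 2 y = 4 y^{2}$)
$o{\left(P \right)} = -4 + \frac{1}{-2440 + P}$ ($o{\left(P \right)} = -4 + \frac{1}{P - 2440} = -4 + \frac{1}{-2440 + P}$)
$- o{\left(\left(t{\left(4 \right)} + 29\right) 24 \right)} = - \frac{9761 - 4 \left(4 \cdot 4^{2} + 29\right) 24}{-2440 + \left(4 \cdot 4^{2} + 29\right) 24} = - \frac{9761 - 4 \left(4 \cdot 16 + 29\right) 24}{-2440 + \left(4 \cdot 16 + 29\right) 24} = - \frac{9761 - 4 \left(64 + 29\right) 24}{-2440 + \left(64 + 29\right) 24} = - \frac{9761 - 4 \cdot 93 \cdot 24}{-2440 + 93 \cdot 24} = - \frac{9761 - 8928}{-2440 + 2232} = - \frac{9761 - 8928}{-208} = - \frac{\left(-1\right) 833}{208} = \left(-1\right) \left(- \frac{833}{208}\right) = \frac{833}{208}$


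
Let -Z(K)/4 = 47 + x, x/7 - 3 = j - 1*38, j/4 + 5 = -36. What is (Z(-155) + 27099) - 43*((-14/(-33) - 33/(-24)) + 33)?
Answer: 8180471/264 ≈ 30987.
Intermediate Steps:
j = -164 (j = -20 + 4*(-36) = -20 - 144 = -164)
x = -1393 (x = 21 + 7*(-164 - 1*38) = 21 + 7*(-164 - 38) = 21 + 7*(-202) = 21 - 1414 = -1393)
Z(K) = 5384 (Z(K) = -4*(47 - 1393) = -4*(-1346) = 5384)
(Z(-155) + 27099) - 43*((-14/(-33) - 33/(-24)) + 33) = (5384 + 27099) - 43*((-14/(-33) - 33/(-24)) + 33) = 32483 - 43*((-14*(-1/33) - 33*(-1/24)) + 33) = 32483 - 43*((14/33 + 11/8) + 33) = 32483 - 43*(475/264 + 33) = 32483 - 43*9187/264 = 32483 - 395041/264 = 8180471/264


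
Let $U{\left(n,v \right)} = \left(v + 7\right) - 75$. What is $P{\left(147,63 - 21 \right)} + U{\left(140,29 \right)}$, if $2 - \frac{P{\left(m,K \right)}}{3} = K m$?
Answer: $-18555$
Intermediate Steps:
$U{\left(n,v \right)} = -68 + v$ ($U{\left(n,v \right)} = \left(7 + v\right) - 75 = -68 + v$)
$P{\left(m,K \right)} = 6 - 3 K m$
$P{\left(147,63 - 21 \right)} + U{\left(140,29 \right)} = \left(6 - 3 \left(63 - 21\right) 147\right) + \left(-68 + 29\right) = \left(6 - 3 \left(63 - 21\right) 147\right) - 39 = \left(6 - 126 \cdot 147\right) - 39 = \left(6 - 18522\right) - 39 = -18516 - 39 = -18555$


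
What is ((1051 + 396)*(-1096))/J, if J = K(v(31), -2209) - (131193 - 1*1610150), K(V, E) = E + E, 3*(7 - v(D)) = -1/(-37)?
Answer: -1585912/1474539 ≈ -1.0755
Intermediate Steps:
v(D) = 776/111 (v(D) = 7 - (-1)/(3*(-37)) = 7 - (-1)*(-1)/(3*37) = 7 - 1/3*1/37 = 7 - 1/111 = 776/111)
K(V, E) = 2*E
J = 1474539 (J = 2*(-2209) - (131193 - 1*1610150) = -4418 - (131193 - 1610150) = -4418 - 1*(-1478957) = -4418 + 1478957 = 1474539)
((1051 + 396)*(-1096))/J = ((1051 + 396)*(-1096))/1474539 = (1447*(-1096))*(1/1474539) = -1585912*1/1474539 = -1585912/1474539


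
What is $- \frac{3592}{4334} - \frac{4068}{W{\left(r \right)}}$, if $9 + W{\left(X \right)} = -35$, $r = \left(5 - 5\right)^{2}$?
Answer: $\frac{198553}{2167} \approx 91.626$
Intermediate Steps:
$r = 0$ ($r = 0^{2} = 0$)
$W{\left(X \right)} = -44$ ($W{\left(X \right)} = -9 - 35 = -44$)
$- \frac{3592}{4334} - \frac{4068}{W{\left(r \right)}} = - \frac{3592}{4334} - \frac{4068}{-44} = \left(-3592\right) \frac{1}{4334} - - \frac{1017}{11} = - \frac{1796}{2167} + \frac{1017}{11} = \frac{198553}{2167}$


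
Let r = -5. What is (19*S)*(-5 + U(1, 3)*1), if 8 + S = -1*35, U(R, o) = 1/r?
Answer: 21242/5 ≈ 4248.4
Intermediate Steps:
U(R, o) = -⅕ (U(R, o) = 1/(-5) = -⅕)
S = -43 (S = -8 - 1*35 = -8 - 35 = -43)
(19*S)*(-5 + U(1, 3)*1) = (19*(-43))*(-5 - ⅕*1) = -817*(-5 - ⅕) = -817*(-26/5) = 21242/5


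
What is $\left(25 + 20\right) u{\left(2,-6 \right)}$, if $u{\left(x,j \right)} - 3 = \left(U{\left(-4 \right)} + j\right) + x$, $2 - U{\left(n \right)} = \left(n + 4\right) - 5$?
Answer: $270$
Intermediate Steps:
$U{\left(n \right)} = 3 - n$ ($U{\left(n \right)} = 2 - \left(\left(n + 4\right) - 5\right) = 2 - \left(\left(4 + n\right) - 5\right) = 2 - \left(-1 + n\right) = 3 - n$)
$u{\left(x,j \right)} = 10 + j + x$ ($u{\left(x,j \right)} = 3 + \left(\left(\left(3 - -4\right) + j\right) + x\right) = 3 + \left(\left(\left(3 + 4\right) + j\right) + x\right) = 3 + \left(\left(7 + j\right) + x\right) = 3 + \left(7 + j + x\right) = 10 + j + x$)
$\left(25 + 20\right) u{\left(2,-6 \right)} = \left(25 + 20\right) \left(10 - 6 + 2\right) = 45 \cdot 6 = 270$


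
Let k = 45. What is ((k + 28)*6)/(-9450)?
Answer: -73/1575 ≈ -0.046349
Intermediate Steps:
((k + 28)*6)/(-9450) = ((45 + 28)*6)/(-9450) = (73*6)*(-1/9450) = 438*(-1/9450) = -73/1575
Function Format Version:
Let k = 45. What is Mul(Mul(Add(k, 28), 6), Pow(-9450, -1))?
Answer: Rational(-73, 1575) ≈ -0.046349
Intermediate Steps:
Mul(Mul(Add(k, 28), 6), Pow(-9450, -1)) = Mul(Mul(Add(45, 28), 6), Pow(-9450, -1)) = Mul(Mul(73, 6), Rational(-1, 9450)) = Mul(438, Rational(-1, 9450)) = Rational(-73, 1575)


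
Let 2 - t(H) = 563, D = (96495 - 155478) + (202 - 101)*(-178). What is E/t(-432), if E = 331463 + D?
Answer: -84834/187 ≈ -453.66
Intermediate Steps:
D = -76961 (D = -58983 + 101*(-178) = -58983 - 17978 = -76961)
t(H) = -561 (t(H) = 2 - 1*563 = 2 - 563 = -561)
E = 254502 (E = 331463 - 76961 = 254502)
E/t(-432) = 254502/(-561) = 254502*(-1/561) = -84834/187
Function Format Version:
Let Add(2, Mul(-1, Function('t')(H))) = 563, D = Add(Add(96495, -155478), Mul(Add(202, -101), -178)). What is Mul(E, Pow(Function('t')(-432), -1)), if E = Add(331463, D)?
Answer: Rational(-84834, 187) ≈ -453.66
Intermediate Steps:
D = -76961 (D = Add(-58983, Mul(101, -178)) = Add(-58983, -17978) = -76961)
Function('t')(H) = -561 (Function('t')(H) = Add(2, Mul(-1, 563)) = Add(2, -563) = -561)
E = 254502 (E = Add(331463, -76961) = 254502)
Mul(E, Pow(Function('t')(-432), -1)) = Mul(254502, Pow(-561, -1)) = Mul(254502, Rational(-1, 561)) = Rational(-84834, 187)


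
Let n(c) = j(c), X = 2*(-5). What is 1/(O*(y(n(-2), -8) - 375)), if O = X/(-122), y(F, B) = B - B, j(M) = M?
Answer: -61/1875 ≈ -0.032533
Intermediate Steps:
X = -10
n(c) = c
y(F, B) = 0
O = 5/61 (O = -10/(-122) = -10*(-1/122) = 5/61 ≈ 0.081967)
1/(O*(y(n(-2), -8) - 375)) = 1/(5*(0 - 375)/61) = 1/((5/61)*(-375)) = 1/(-1875/61) = -61/1875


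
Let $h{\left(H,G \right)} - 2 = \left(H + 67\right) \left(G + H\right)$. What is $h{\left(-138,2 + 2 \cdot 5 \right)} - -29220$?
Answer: $38168$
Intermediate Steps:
$h{\left(H,G \right)} = 2 + \left(67 + H\right) \left(G + H\right)$ ($h{\left(H,G \right)} = 2 + \left(H + 67\right) \left(G + H\right) = 2 + \left(67 + H\right) \left(G + H\right)$)
$h{\left(-138,2 + 2 \cdot 5 \right)} - -29220 = \left(2 + \left(-138\right)^{2} + 67 \left(2 + 2 \cdot 5\right) + 67 \left(-138\right) + \left(2 + 2 \cdot 5\right) \left(-138\right)\right) - -29220 = \left(2 + 19044 + 67 \left(2 + 10\right) - 9246 + \left(2 + 10\right) \left(-138\right)\right) + 29220 = \left(2 + 19044 + 67 \cdot 12 - 9246 + 12 \left(-138\right)\right) + 29220 = \left(2 + 19044 + 804 - 9246 - 1656\right) + 29220 = 8948 + 29220 = 38168$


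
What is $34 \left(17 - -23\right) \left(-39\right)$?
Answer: $-53040$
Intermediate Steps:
$34 \left(17 - -23\right) \left(-39\right) = 34 \left(17 + 23\right) \left(-39\right) = 34 \cdot 40 \left(-39\right) = 1360 \left(-39\right) = -53040$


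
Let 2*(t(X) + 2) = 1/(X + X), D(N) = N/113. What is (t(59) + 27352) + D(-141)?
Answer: 729336637/26668 ≈ 27349.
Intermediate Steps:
D(N) = N/113 (D(N) = N*(1/113) = N/113)
t(X) = -2 + 1/(4*X) (t(X) = -2 + 1/(2*(X + X)) = -2 + 1/(2*((2*X))) = -2 + (1/(2*X))/2 = -2 + 1/(4*X))
(t(59) + 27352) + D(-141) = ((-2 + (¼)/59) + 27352) + (1/113)*(-141) = ((-2 + (¼)*(1/59)) + 27352) - 141/113 = ((-2 + 1/236) + 27352) - 141/113 = (-471/236 + 27352) - 141/113 = 6454601/236 - 141/113 = 729336637/26668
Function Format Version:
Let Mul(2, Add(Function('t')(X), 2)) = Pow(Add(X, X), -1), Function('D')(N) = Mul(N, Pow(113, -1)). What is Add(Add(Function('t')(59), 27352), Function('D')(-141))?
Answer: Rational(729336637, 26668) ≈ 27349.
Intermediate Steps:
Function('D')(N) = Mul(Rational(1, 113), N) (Function('D')(N) = Mul(N, Rational(1, 113)) = Mul(Rational(1, 113), N))
Function('t')(X) = Add(-2, Mul(Rational(1, 4), Pow(X, -1))) (Function('t')(X) = Add(-2, Mul(Rational(1, 2), Pow(Add(X, X), -1))) = Add(-2, Mul(Rational(1, 2), Pow(Mul(2, X), -1))) = Add(-2, Mul(Rational(1, 2), Mul(Rational(1, 2), Pow(X, -1)))) = Add(-2, Mul(Rational(1, 4), Pow(X, -1))))
Add(Add(Function('t')(59), 27352), Function('D')(-141)) = Add(Add(Add(-2, Mul(Rational(1, 4), Pow(59, -1))), 27352), Mul(Rational(1, 113), -141)) = Add(Add(Add(-2, Mul(Rational(1, 4), Rational(1, 59))), 27352), Rational(-141, 113)) = Add(Add(Add(-2, Rational(1, 236)), 27352), Rational(-141, 113)) = Add(Add(Rational(-471, 236), 27352), Rational(-141, 113)) = Add(Rational(6454601, 236), Rational(-141, 113)) = Rational(729336637, 26668)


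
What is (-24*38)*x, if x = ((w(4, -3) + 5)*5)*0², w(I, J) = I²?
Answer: 0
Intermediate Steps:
x = 0 (x = ((4² + 5)*5)*0² = ((16 + 5)*5)*0 = (21*5)*0 = 105*0 = 0)
(-24*38)*x = -24*38*0 = -912*0 = 0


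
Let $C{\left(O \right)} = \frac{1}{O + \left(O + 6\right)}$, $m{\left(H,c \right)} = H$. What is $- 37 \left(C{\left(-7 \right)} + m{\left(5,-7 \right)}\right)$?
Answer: $- \frac{1443}{8} \approx -180.38$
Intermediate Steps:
$C{\left(O \right)} = \frac{1}{6 + 2 O}$ ($C{\left(O \right)} = \frac{1}{O + \left(6 + O\right)} = \frac{1}{6 + 2 O}$)
$- 37 \left(C{\left(-7 \right)} + m{\left(5,-7 \right)}\right) = - 37 \left(\frac{1}{2 \left(3 - 7\right)} + 5\right) = - 37 \left(\frac{1}{2 \left(-4\right)} + 5\right) = - 37 \left(\frac{1}{2} \left(- \frac{1}{4}\right) + 5\right) = - 37 \left(- \frac{1}{8} + 5\right) = \left(-37\right) \frac{39}{8} = - \frac{1443}{8}$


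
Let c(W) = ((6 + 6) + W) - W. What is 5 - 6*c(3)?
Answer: -67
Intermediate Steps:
c(W) = 12 (c(W) = (12 + W) - W = 12)
5 - 6*c(3) = 5 - 6*12 = 5 - 72 = -67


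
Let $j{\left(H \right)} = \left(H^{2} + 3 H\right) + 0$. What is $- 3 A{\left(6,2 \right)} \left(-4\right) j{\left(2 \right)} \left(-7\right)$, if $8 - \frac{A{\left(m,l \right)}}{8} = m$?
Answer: $-13440$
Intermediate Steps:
$A{\left(m,l \right)} = 64 - 8 m$
$j{\left(H \right)} = H^{2} + 3 H$
$- 3 A{\left(6,2 \right)} \left(-4\right) j{\left(2 \right)} \left(-7\right) = - 3 \left(64 - 48\right) \left(-4\right) 2 \left(3 + 2\right) \left(-7\right) = - 3 \left(64 - 48\right) \left(-4\right) 2 \cdot 5 \left(-7\right) = \left(-3\right) 16 \left(-4\right) 10 \left(-7\right) = \left(-48\right) \left(-4\right) 10 \left(-7\right) = 192 \cdot 10 \left(-7\right) = 1920 \left(-7\right) = -13440$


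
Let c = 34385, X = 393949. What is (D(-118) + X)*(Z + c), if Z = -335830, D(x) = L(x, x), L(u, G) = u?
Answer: -118718385795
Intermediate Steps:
D(x) = x
(D(-118) + X)*(Z + c) = (-118 + 393949)*(-335830 + 34385) = 393831*(-301445) = -118718385795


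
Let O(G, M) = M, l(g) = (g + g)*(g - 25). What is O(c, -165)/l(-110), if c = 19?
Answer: -1/180 ≈ -0.0055556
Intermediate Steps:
l(g) = 2*g*(-25 + g) (l(g) = (2*g)*(-25 + g) = 2*g*(-25 + g))
O(c, -165)/l(-110) = -165*(-1/(220*(-25 - 110))) = -165/(2*(-110)*(-135)) = -165/29700 = -165*1/29700 = -1/180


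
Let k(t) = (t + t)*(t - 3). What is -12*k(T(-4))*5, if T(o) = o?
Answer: -3360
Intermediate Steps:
k(t) = 2*t*(-3 + t) (k(t) = (2*t)*(-3 + t) = 2*t*(-3 + t))
-12*k(T(-4))*5 = -24*(-4)*(-3 - 4)*5 = -24*(-4)*(-7)*5 = -12*56*5 = -672*5 = -3360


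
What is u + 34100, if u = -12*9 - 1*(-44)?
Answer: 34036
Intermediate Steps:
u = -64 (u = -108 + 44 = -64)
u + 34100 = -64 + 34100 = 34036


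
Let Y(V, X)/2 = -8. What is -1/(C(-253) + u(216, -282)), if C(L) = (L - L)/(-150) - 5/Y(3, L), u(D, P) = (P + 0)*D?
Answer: 16/974587 ≈ 1.6417e-5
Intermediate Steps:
u(D, P) = D*P (u(D, P) = P*D = D*P)
Y(V, X) = -16 (Y(V, X) = 2*(-8) = -16)
C(L) = 5/16 (C(L) = (L - L)/(-150) - 5/(-16) = 0*(-1/150) - 5*(-1/16) = 0 + 5/16 = 5/16)
-1/(C(-253) + u(216, -282)) = -1/(5/16 + 216*(-282)) = -1/(5/16 - 60912) = -1/(-974587/16) = -1*(-16/974587) = 16/974587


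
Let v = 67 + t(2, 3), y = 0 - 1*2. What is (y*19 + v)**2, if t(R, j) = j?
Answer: 1024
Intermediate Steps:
y = -2 (y = 0 - 2 = -2)
v = 70 (v = 67 + 3 = 70)
(y*19 + v)**2 = (-2*19 + 70)**2 = (-38 + 70)**2 = 32**2 = 1024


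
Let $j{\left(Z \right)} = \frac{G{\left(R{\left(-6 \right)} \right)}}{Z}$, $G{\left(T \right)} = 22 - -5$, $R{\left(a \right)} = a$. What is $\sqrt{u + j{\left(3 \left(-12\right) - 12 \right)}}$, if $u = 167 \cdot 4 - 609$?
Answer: $\frac{\sqrt{935}}{4} \approx 7.6444$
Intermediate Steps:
$G{\left(T \right)} = 27$ ($G{\left(T \right)} = 22 + 5 = 27$)
$u = 59$ ($u = 668 - 609 = 59$)
$j{\left(Z \right)} = \frac{27}{Z}$
$\sqrt{u + j{\left(3 \left(-12\right) - 12 \right)}} = \sqrt{59 + \frac{27}{3 \left(-12\right) - 12}} = \sqrt{59 + \frac{27}{-36 - 12}} = \sqrt{59 + \frac{27}{-48}} = \sqrt{59 + 27 \left(- \frac{1}{48}\right)} = \sqrt{59 - \frac{9}{16}} = \sqrt{\frac{935}{16}} = \frac{\sqrt{935}}{4}$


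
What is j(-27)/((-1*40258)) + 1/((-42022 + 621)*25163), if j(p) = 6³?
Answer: -112511543333/20969856023827 ≈ -0.0053654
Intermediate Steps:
j(p) = 216
j(-27)/((-1*40258)) + 1/((-42022 + 621)*25163) = 216/((-1*40258)) + 1/((-42022 + 621)*25163) = 216/(-40258) + (1/25163)/(-41401) = 216*(-1/40258) - 1/41401*1/25163 = -108/20129 - 1/1041773363 = -112511543333/20969856023827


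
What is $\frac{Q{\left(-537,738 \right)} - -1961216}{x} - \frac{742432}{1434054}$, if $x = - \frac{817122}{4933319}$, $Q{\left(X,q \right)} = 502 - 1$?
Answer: $- \frac{2313075605036122291}{195299512098} \approx -1.1844 \cdot 10^{7}$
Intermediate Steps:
$Q{\left(X,q \right)} = 501$ ($Q{\left(X,q \right)} = 502 - 1 = 501$)
$x = - \frac{817122}{4933319}$ ($x = \left(-817122\right) \frac{1}{4933319} = - \frac{817122}{4933319} \approx -0.16563$)
$\frac{Q{\left(-537,738 \right)} - -1961216}{x} - \frac{742432}{1434054} = \frac{501 - -1961216}{- \frac{817122}{4933319}} - \frac{742432}{1434054} = \left(501 + 1961216\right) \left(- \frac{4933319}{817122}\right) - \frac{371216}{717027} = 1961717 \left(- \frac{4933319}{817122}\right) - \frac{371216}{717027} = - \frac{9677775748723}{817122} - \frac{371216}{717027} = - \frac{2313075605036122291}{195299512098}$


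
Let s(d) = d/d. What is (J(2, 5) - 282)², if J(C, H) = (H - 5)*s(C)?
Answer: 79524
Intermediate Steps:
s(d) = 1
J(C, H) = -5 + H (J(C, H) = (H - 5)*1 = (-5 + H)*1 = -5 + H)
(J(2, 5) - 282)² = ((-5 + 5) - 282)² = (0 - 282)² = (-282)² = 79524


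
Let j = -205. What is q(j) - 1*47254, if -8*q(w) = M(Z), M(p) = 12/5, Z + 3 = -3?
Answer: -472543/10 ≈ -47254.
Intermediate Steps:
Z = -6 (Z = -3 - 3 = -6)
M(p) = 12/5 (M(p) = 12*(⅕) = 12/5)
q(w) = -3/10 (q(w) = -⅛*12/5 = -3/10)
q(j) - 1*47254 = -3/10 - 1*47254 = -3/10 - 47254 = -472543/10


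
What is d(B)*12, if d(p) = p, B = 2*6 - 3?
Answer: 108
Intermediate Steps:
B = 9 (B = 12 - 3 = 9)
d(B)*12 = 9*12 = 108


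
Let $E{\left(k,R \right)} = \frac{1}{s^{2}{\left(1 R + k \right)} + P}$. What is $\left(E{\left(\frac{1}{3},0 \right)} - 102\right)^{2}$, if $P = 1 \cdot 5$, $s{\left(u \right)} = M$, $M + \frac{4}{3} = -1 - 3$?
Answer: $\frac{942060249}{90601} \approx 10398.0$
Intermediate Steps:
$M = - \frac{16}{3}$ ($M = - \frac{4}{3} - 4 = - \frac{16}{3} \approx -5.3333$)
$s{\left(u \right)} = - \frac{16}{3}$
$P = 5$
$E{\left(k,R \right)} = \frac{9}{301}$ ($E{\left(k,R \right)} = \frac{1}{\left(- \frac{16}{3}\right)^{2} + 5} = \frac{1}{\frac{256}{9} + 5} = \frac{1}{\frac{301}{9}} = \frac{9}{301}$)
$\left(E{\left(\frac{1}{3},0 \right)} - 102\right)^{2} = \left(\frac{9}{301} - 102\right)^{2} = \left(- \frac{30693}{301}\right)^{2} = \frac{942060249}{90601}$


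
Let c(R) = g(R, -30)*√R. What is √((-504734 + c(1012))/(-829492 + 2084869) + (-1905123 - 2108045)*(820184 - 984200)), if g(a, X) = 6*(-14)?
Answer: √(1037341832779637509388034 - 210903336*√253)/1255377 ≈ 8.1131e+5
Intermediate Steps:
g(a, X) = -84
c(R) = -84*√R
√((-504734 + c(1012))/(-829492 + 2084869) + (-1905123 - 2108045)*(820184 - 984200)) = √((-504734 - 168*√253)/(-829492 + 2084869) + (-1905123 - 2108045)*(820184 - 984200)) = √((-504734 - 168*√253)/1255377 - 4013168*(-164016)) = √((-504734 - 168*√253)*(1/1255377) + 658223762688) = √((-504734/1255377 - 56*√253/418459) + 658223762688) = √(826318972531468642/1255377 - 56*√253/418459)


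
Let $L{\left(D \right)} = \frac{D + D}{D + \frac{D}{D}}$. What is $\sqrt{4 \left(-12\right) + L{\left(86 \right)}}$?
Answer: $\frac{2 i \sqrt{87087}}{87} \approx 6.784 i$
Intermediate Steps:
$L{\left(D \right)} = \frac{2 D}{1 + D}$ ($L{\left(D \right)} = \frac{2 D}{D + 1} = \frac{2 D}{1 + D}$)
$\sqrt{4 \left(-12\right) + L{\left(86 \right)}} = \sqrt{4 \left(-12\right) + 2 \cdot 86 \frac{1}{1 + 86}} = \sqrt{-48 + 2 \cdot 86 \cdot \frac{1}{87}} = \sqrt{-48 + \frac{172}{87}} = \sqrt{- \frac{4004}{87}} = \frac{2 i \sqrt{87087}}{87}$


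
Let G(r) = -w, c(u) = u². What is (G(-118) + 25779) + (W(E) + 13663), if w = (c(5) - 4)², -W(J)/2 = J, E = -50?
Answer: 39101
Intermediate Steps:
W(J) = -2*J
w = 441 (w = (5² - 4)² = (25 - 4)² = 21² = 441)
G(r) = -441 (G(r) = -1*441 = -441)
(G(-118) + 25779) + (W(E) + 13663) = (-441 + 25779) + (-2*(-50) + 13663) = 25338 + (100 + 13663) = 25338 + 13763 = 39101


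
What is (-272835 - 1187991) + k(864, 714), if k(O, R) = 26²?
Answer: -1460150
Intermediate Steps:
k(O, R) = 676
(-272835 - 1187991) + k(864, 714) = (-272835 - 1187991) + 676 = -1460826 + 676 = -1460150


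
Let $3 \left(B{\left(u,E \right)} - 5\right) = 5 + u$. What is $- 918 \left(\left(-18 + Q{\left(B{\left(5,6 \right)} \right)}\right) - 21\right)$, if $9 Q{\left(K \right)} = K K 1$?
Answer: $\frac{86156}{3} \approx 28719.0$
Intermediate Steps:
$B{\left(u,E \right)} = \frac{20}{3} + \frac{u}{3}$ ($B{\left(u,E \right)} = 5 + \frac{5 + u}{3} = 5 + \left(\frac{5}{3} + \frac{u}{3}\right) = \frac{20}{3} + \frac{u}{3}$)
$Q{\left(K \right)} = \frac{K^{2}}{9}$ ($Q{\left(K \right)} = \frac{K K 1}{9} = \frac{K^{2} \cdot 1}{9} = \frac{K^{2}}{9}$)
$- 918 \left(\left(-18 + Q{\left(B{\left(5,6 \right)} \right)}\right) - 21\right) = - 918 \left(\left(-18 + \frac{\left(\frac{20}{3} + \frac{1}{3} \cdot 5\right)^{2}}{9}\right) - 21\right) = - 918 \left(\left(-18 + \frac{\left(\frac{20}{3} + \frac{5}{3}\right)^{2}}{9}\right) - 21\right) = - 918 \left(\left(-18 + \frac{\left(\frac{25}{3}\right)^{2}}{9}\right) - 21\right) = - 918 \left(\left(-18 + \frac{1}{9} \cdot \frac{625}{9}\right) - 21\right) = - 918 \left(\left(-18 + \frac{625}{81}\right) - 21\right) = - 918 \left(- \frac{833}{81} - 21\right) = \left(-918\right) \left(- \frac{2534}{81}\right) = \frac{86156}{3}$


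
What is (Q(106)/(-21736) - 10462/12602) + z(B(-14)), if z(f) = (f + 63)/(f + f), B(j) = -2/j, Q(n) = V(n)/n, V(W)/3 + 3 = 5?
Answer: 1598169159417/7258802408 ≈ 220.17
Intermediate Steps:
V(W) = 6 (V(W) = -9 + 3*5 = -9 + 15 = 6)
Q(n) = 6/n
z(f) = (63 + f)/(2*f) (z(f) = (63 + f)/((2*f)) = (63 + f)*(1/(2*f)) = (63 + f)/(2*f))
(Q(106)/(-21736) - 10462/12602) + z(B(-14)) = ((6/106)/(-21736) - 10462/12602) + (63 - 2/(-14))/(2*((-2/(-14)))) = ((6*(1/106))*(-1/21736) - 10462*1/12602) + (63 - 2*(-1/14))/(2*((-2*(-1/14)))) = ((3/53)*(-1/21736) - 5231/6301) + (63 + 1/7)/(2*(1/7)) = (-3/1152008 - 5231/6301) + (1/2)*7*(442/7) = -6026172751/7258802408 + 221 = 1598169159417/7258802408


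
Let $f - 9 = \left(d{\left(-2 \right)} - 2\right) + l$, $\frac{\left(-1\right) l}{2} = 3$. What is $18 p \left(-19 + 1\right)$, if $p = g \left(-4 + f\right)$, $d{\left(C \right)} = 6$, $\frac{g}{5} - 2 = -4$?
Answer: $9720$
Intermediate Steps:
$g = -10$ ($g = 10 + 5 \left(-4\right) = 10 - 20 = -10$)
$l = -6$ ($l = \left(-2\right) 3 = -6$)
$f = 7$ ($f = 9 + \left(\left(6 - 2\right) - 6\right) = 9 + \left(4 - 6\right) = 9 - 2 = 7$)
$p = -30$ ($p = - 10 \left(-4 + 7\right) = \left(-10\right) 3 = -30$)
$18 p \left(-19 + 1\right) = 18 \left(-30\right) \left(-19 + 1\right) = \left(-540\right) \left(-18\right) = 9720$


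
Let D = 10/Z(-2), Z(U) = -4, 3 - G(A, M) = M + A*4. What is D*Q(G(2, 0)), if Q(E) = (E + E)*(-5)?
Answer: -125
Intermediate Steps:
G(A, M) = 3 - M - 4*A (G(A, M) = 3 - (M + A*4) = 3 - (M + 4*A) = 3 + (-M - 4*A) = 3 - M - 4*A)
Q(E) = -10*E (Q(E) = (2*E)*(-5) = -10*E)
D = -5/2 (D = 10/(-4) = 10*(-¼) = -5/2 ≈ -2.5000)
D*Q(G(2, 0)) = -(-25)*(3 - 1*0 - 4*2) = -(-25)*(3 + 0 - 8) = -(-25)*(-5) = -5/2*50 = -125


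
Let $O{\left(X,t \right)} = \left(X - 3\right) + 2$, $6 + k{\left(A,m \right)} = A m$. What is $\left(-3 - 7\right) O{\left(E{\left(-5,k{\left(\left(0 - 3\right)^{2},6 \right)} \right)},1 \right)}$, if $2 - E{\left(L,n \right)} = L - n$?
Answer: $-540$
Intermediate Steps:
$k{\left(A,m \right)} = -6 + A m$
$E{\left(L,n \right)} = 2 + n - L$ ($E{\left(L,n \right)} = 2 - \left(L - n\right) = 2 + n - L$)
$O{\left(X,t \right)} = -1 + X$ ($O{\left(X,t \right)} = \left(-3 + X\right) + 2 = -1 + X$)
$\left(-3 - 7\right) O{\left(E{\left(-5,k{\left(\left(0 - 3\right)^{2},6 \right)} \right)},1 \right)} = \left(-3 - 7\right) \left(-1 - \left(-1 - \left(0 - 3\right)^{2} \cdot 6\right)\right) = - 10 \left(-1 + \left(2 - \left(6 - \left(-3\right)^{2} \cdot 6\right) + 5\right)\right) = - 10 \left(-1 + \left(2 + \left(-6 + 9 \cdot 6\right) + 5\right)\right) = - 10 \left(-1 + \left(2 + \left(-6 + 54\right) + 5\right)\right) = - 10 \left(-1 + \left(2 + 48 + 5\right)\right) = - 10 \left(-1 + 55\right) = \left(-10\right) 54 = -540$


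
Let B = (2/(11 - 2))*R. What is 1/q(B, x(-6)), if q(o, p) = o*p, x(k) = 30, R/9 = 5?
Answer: 1/300 ≈ 0.0033333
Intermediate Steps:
R = 45 (R = 9*5 = 45)
B = 10 (B = (2/(11 - 2))*45 = (2/9)*45 = 10)
1/q(B, x(-6)) = 1/(10*30) = 1/300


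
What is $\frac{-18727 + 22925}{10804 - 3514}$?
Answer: $\frac{2099}{3645} \approx 0.57586$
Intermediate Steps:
$\frac{-18727 + 22925}{10804 - 3514} = \frac{4198}{10804 - 3514} = \frac{4198}{7290} = 4198 \cdot \frac{1}{7290} = \frac{2099}{3645}$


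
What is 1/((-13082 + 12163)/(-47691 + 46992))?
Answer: 699/919 ≈ 0.76061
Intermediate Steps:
1/((-13082 + 12163)/(-47691 + 46992)) = 1/(-919/(-699)) = 1/(-919*(-1/699)) = 1/(919/699) = 699/919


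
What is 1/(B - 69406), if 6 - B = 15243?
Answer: -1/84643 ≈ -1.1814e-5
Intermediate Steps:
B = -15237 (B = 6 - 1*15243 = 6 - 15243 = -15237)
1/(B - 69406) = 1/(-15237 - 69406) = 1/(-84643) = -1/84643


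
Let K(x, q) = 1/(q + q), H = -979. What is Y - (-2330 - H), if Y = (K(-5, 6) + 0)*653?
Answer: 16865/12 ≈ 1405.4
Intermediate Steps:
K(x, q) = 1/(2*q)
Y = 653/12 (Y = ((½)/6 + 0)*653 = ((½)*(⅙) + 0)*653 = (1/12 + 0)*653 = (1/12)*653 = 653/12 ≈ 54.417)
Y - (-2330 - H) = 653/12 - (-2330 - 1*(-979)) = 653/12 - (-2330 + 979) = 653/12 - 1*(-1351) = 653/12 + 1351 = 16865/12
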